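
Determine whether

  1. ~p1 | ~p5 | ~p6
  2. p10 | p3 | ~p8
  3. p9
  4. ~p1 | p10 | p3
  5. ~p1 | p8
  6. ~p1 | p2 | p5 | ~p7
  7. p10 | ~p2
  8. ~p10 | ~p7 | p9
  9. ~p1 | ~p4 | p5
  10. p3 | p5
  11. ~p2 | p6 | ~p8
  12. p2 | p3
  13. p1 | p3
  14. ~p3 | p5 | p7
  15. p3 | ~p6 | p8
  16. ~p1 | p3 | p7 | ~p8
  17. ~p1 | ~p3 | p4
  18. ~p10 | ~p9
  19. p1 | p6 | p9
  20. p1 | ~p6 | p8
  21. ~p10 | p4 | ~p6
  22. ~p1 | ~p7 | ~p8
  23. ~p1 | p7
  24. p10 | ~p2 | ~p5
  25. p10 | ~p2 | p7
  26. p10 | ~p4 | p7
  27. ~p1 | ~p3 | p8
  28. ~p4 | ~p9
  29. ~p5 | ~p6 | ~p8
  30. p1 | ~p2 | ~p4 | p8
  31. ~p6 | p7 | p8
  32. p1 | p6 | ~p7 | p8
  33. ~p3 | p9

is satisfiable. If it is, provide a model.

Unit clause (p9) forces p9 = True.
In (~p10 | ~p9) only ~p10 is left, so p10 = False.
In (~p4 | ~p9) only ~p4 is left, so p4 = False.
In (p10 | ~p2) only ~p2 is left, so p2 = False.
In (p2 | p3) only p3 is left, so p3 = True.
In (~p1 | ~p3 | p4) only ~p1 is left, so p1 = False.
Set p5 = True.
Try p6 = True:
  (p1 | ~p6 | p8) forces p8 = True.
  clause (~p5 | ~p6 | ~p8) is falsified — backtrack.
So p6 = False.
Set p7 = False.
Set p8 = True.
All clauses satisfied.

p1 = False, p2 = False, p3 = True, p4 = False, p5 = True, p6 = False, p7 = False, p8 = True, p9 = True, p10 = False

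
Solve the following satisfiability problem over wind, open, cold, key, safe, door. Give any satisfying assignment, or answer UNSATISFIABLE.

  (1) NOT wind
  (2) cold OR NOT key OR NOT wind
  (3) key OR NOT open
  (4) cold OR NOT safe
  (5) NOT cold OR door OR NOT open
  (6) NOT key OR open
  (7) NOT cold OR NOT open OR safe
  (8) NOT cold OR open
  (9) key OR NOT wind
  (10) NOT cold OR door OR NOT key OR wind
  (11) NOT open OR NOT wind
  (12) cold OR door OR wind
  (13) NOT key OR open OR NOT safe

Unit clause (NOT wind) forces wind = False.
Set open = False.
  then (NOT key OR open) forces key = False.
  then (NOT cold OR open) forces cold = False.
  then (cold OR door OR wind) forces door = True.
  then (cold OR NOT safe) forces safe = False.
All clauses satisfied.

wind: False; open: False; cold: False; key: False; safe: False; door: True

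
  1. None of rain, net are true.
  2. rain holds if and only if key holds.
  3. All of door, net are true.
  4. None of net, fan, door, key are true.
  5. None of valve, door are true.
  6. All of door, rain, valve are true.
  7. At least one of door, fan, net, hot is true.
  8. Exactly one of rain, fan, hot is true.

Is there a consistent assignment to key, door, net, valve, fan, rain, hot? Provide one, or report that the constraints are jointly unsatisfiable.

Case door = True:
  Constraint (4) is violated (door=T) — contradiction.
Case door = False:
  Constraint (3) is violated (door=F) — contradiction.
Both cases fail — unsatisfiable.

Unsatisfiable — no assignment works.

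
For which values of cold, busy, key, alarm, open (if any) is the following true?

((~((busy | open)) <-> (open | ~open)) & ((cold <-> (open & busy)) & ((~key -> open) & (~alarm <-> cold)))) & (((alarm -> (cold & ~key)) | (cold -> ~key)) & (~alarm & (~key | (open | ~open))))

Unsatisfiable — no assignment works.

Case open = True: the conjunct ~((busy | open)) <-> (open | ~open) becomes ~True <-> (True | False) = False.
Case open = False: the formula simplifies to (~busy & (~cold & (key & (~alarm <-> cold)))) & (((alarm -> (cold & ~key)) | (cold -> ~key)) & ~alarm).
  cold = True: the conjunct ~cold is False.
  cold = False: simplifies to (~busy & (key & alarm)) & ~alarm.
    alarm = True: the conjunct ~alarm is False.
    alarm = False: the conjunct alarm is False.
Both cases fail — unsatisfiable.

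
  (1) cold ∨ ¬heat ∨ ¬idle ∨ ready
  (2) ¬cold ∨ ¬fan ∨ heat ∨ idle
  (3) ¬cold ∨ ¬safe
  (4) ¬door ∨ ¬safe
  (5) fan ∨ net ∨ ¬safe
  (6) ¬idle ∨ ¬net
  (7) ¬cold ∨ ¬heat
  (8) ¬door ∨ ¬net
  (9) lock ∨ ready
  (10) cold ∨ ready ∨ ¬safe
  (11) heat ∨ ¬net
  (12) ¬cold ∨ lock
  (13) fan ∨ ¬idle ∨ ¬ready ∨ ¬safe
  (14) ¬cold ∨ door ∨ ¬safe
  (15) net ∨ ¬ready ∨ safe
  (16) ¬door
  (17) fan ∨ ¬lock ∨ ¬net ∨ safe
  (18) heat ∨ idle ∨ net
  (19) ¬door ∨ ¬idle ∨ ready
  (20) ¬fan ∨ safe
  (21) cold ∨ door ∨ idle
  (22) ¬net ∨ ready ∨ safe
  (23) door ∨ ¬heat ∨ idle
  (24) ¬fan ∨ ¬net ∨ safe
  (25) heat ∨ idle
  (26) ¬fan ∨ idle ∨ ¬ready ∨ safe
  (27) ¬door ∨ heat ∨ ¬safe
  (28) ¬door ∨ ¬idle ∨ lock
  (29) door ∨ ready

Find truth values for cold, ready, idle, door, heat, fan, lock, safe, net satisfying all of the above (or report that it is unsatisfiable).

Unit clause (¬door) forces door = False.
In (door ∨ ready) only ready is left, so ready = True.
Try cold = True:
  (¬cold ∨ ¬safe) forces safe = False.
  (¬cold ∨ ¬heat) forces heat = False.
  (heat ∨ ¬net) forces net = False.
  clause (net ∨ ¬ready ∨ safe) is falsified — backtrack.
So cold = False.
  then (cold ∨ door ∨ idle) forces idle = True.
  then (¬idle ∨ ¬net) forces net = False.
  then (net ∨ ¬ready ∨ safe) forces safe = True.
  then (fan ∨ net ∨ ¬safe) forces fan = True.
Set heat = False.
Set lock = True.
All clauses satisfied.

cold = False, ready = True, idle = True, door = False, heat = False, fan = True, lock = True, safe = True, net = False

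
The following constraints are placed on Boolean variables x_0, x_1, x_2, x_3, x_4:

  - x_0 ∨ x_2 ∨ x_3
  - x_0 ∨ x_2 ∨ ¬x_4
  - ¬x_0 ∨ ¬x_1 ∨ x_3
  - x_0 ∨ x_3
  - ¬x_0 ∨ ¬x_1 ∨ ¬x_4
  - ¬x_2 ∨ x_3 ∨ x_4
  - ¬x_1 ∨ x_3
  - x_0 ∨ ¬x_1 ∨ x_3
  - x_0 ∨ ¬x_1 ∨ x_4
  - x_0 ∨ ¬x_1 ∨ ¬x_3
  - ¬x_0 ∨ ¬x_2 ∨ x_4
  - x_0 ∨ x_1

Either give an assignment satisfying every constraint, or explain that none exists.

x_0=T; x_1=F; x_2=F; x_3=T; x_4=F

Set x_0 = True.
Set x_1 = False.
Set x_2 = False.
Set x_3 = True.
Set x_4 = False.
All clauses satisfied.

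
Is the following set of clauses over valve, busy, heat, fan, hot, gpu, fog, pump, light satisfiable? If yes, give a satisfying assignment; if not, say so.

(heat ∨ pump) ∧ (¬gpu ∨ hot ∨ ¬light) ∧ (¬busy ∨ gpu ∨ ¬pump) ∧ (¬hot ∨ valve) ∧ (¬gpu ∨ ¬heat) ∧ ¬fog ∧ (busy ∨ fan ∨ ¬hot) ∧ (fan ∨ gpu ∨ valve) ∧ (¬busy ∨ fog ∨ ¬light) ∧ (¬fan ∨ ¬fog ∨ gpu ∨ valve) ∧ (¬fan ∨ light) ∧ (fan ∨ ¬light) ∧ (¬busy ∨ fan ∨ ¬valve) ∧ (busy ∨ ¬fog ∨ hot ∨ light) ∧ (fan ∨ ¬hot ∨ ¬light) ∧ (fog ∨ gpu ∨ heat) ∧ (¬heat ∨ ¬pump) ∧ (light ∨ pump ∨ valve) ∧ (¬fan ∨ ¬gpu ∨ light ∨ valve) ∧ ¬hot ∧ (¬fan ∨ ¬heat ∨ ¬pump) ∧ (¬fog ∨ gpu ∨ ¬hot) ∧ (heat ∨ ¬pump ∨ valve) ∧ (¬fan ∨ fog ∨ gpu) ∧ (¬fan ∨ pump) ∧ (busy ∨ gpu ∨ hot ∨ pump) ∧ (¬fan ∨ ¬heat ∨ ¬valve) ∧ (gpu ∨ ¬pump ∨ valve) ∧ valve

Unit clause (¬fog) forces fog = False.
Unit clause (¬hot) forces hot = False.
Unit clause (valve) forces valve = True.
Try busy = True:
  (¬busy ∨ fog ∨ ¬light) forces light = False.
  (¬fan ∨ light) forces fan = False.
  clause (¬busy ∨ fan ∨ ¬valve) is falsified — backtrack.
So busy = False.
Try heat = True:
  (¬gpu ∨ ¬heat) forces gpu = False.
  (¬heat ∨ ¬pump) forces pump = False.
  clause (busy ∨ gpu ∨ hot ∨ pump) is falsified — backtrack.
So heat = False.
  then (heat ∨ pump) forces pump = True.
  then (fog ∨ gpu ∨ heat) forces gpu = True.
  then (¬gpu ∨ hot ∨ ¬light) forces light = False.
  then (¬fan ∨ light) forces fan = False.
All clauses satisfied.

valve = True, busy = False, heat = False, fan = False, hot = False, gpu = True, fog = False, pump = True, light = False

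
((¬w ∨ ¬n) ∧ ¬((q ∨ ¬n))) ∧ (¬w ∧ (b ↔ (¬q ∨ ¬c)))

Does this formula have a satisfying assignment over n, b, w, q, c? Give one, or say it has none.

n: True, b: True, w: False, q: False, c: True

  (¬w ∨ ¬n) ∧ ¬((q ∨ ¬n)) = True
    ¬w ∨ ¬n = True
      ¬w = True
      ¬n = False
    ¬((q ∨ ¬n)) = True
      q ∨ ¬n = False
        ¬n = False
  ¬w ∧ (b ↔ (¬q ∨ ¬c)) = True
    ¬w = True
    b ↔ (¬q ∨ ¬c) = True
      ¬q ∨ ¬c = True
        ¬q = True
        ¬c = False
Both conjuncts True, so the formula holds.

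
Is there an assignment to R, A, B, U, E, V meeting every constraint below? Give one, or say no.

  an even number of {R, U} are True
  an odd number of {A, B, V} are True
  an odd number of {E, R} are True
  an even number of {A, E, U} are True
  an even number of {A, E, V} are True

R=F, A=T, B=F, U=F, E=T, V=F

{R, U}: 0 true → even ✓
{A, B, V}: 1 true → odd ✓
{E, R}: 1 true → odd ✓
{A, E, U}: 2 true → even ✓
{A, E, V}: 2 true → even ✓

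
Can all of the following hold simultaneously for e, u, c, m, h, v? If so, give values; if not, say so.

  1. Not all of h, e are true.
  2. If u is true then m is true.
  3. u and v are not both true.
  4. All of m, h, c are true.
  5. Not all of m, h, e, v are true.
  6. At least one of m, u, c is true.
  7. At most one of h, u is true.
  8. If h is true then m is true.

e = False, u = False, c = True, m = True, h = True, v = False

  (1) {h, e}: 1/2 true — not all ✓
  (2) u=F ⇒ m: vacuous ✓
  (3) u=F, v=F — not both ✓
  (4) {m, h, c}: all 3 true ✓
  (5) {m, h, e, v}: 2/4 true — not all ✓
  (6) {m, u, c}: 2 true — at least one ✓
  (7) {h, u}: 1 true — at most one ✓
  (8) h=T ⇒ m: T ✓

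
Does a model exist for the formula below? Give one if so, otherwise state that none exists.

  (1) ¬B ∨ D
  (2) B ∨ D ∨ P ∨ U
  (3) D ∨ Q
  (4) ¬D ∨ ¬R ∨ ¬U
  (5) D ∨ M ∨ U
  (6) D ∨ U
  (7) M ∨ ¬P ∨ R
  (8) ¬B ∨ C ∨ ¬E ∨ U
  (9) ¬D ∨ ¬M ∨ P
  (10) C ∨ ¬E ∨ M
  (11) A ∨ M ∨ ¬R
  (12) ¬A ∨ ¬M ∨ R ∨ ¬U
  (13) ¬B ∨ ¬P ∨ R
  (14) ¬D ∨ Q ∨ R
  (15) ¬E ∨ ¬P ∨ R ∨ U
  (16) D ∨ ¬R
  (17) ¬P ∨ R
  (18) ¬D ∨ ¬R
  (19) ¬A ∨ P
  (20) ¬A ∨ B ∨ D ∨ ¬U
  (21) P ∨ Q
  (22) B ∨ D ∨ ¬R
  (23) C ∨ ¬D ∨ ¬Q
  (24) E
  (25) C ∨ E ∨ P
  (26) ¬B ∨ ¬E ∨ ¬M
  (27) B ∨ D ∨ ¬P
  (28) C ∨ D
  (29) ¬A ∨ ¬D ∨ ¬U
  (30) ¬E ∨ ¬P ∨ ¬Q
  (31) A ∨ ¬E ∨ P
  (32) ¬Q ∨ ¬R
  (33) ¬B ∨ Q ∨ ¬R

Case Q = True:
  (E) forces E = True.
  (¬E ∨ ¬P ∨ ¬Q) forces P = False.
  (¬A ∨ P) forces A = False.
  Clause (A ∨ ¬E ∨ P) is falsified — contradiction.
Case Q = False:
  (D ∨ Q) forces D = True.
  (¬D ∨ Q ∨ R) forces R = True.
  Clause (¬D ∨ ¬R) is falsified — contradiction.
Both cases fail, so the formula is unsatisfiable.

Unsatisfiable — no assignment works.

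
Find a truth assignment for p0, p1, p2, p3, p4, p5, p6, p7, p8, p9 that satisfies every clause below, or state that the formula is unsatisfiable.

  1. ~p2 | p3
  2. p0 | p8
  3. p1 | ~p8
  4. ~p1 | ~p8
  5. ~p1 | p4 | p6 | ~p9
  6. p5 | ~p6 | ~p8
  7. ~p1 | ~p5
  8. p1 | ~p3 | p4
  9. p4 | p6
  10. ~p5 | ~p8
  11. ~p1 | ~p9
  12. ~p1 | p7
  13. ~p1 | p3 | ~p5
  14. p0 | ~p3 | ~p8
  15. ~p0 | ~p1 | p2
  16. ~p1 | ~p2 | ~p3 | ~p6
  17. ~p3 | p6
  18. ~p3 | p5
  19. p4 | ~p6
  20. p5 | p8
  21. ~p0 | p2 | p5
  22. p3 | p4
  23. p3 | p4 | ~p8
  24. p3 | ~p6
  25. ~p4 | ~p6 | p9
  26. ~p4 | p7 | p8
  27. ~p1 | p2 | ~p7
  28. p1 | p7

Try p0 = False:
  (p0 | p8) forces p8 = True.
  (p1 | ~p8) forces p1 = True.
  clause (~p1 | ~p8) is falsified — backtrack.
So p0 = True.
Try p1 = True:
  (~p1 | ~p8) forces p8 = False.
  (~p1 | ~p5) forces p5 = False.
  clause (p5 | p8) is falsified — backtrack.
So p1 = False.
  then (p1 | ~p8) forces p8 = False.
  then (p5 | p8) forces p5 = True.
  then (p1 | p7) forces p7 = True.
Set p2 = False.
Set p3 = False.
  then (p3 | p4) forces p4 = True.
  then (p3 | ~p6) forces p6 = False.
Set p9 = False.
All clauses satisfied.

p0 = True, p1 = False, p2 = False, p3 = False, p4 = True, p5 = True, p6 = False, p7 = True, p8 = False, p9 = False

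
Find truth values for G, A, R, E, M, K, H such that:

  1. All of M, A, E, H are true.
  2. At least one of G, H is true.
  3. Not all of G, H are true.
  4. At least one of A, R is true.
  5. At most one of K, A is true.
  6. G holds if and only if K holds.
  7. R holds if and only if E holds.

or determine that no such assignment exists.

G: False, A: True, R: True, E: True, M: True, K: False, H: True

  (1) {M, A, E, H}: all 4 true ✓
  (2) {G, H}: 1 true — at least one ✓
  (3) {G, H}: 1/2 true — not all ✓
  (4) {A, R}: 2 true — at least one ✓
  (5) {K, A}: 1 true — at most one ✓
  (6) G=F, K=F — same ✓
  (7) R=T, E=T — same ✓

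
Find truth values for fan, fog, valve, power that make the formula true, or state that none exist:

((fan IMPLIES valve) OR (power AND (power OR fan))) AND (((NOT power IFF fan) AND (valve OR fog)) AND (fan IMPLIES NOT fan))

fan=F, fog=T, valve=F, power=T

  (fan IMPLIES valve) OR (power AND (power OR fan)) = True
    fan IMPLIES valve = True
    power AND (power OR fan) = True
      power OR fan = True
  ((NOT power IFF fan) AND (valve OR fog)) AND (fan IMPLIES NOT fan) = True
    (NOT power IFF fan) AND (valve OR fog) = True
      NOT power IFF fan = True
        NOT power = False
      valve OR fog = True
    fan IMPLIES NOT fan = True
      NOT fan = True
Both conjuncts True, so the formula holds.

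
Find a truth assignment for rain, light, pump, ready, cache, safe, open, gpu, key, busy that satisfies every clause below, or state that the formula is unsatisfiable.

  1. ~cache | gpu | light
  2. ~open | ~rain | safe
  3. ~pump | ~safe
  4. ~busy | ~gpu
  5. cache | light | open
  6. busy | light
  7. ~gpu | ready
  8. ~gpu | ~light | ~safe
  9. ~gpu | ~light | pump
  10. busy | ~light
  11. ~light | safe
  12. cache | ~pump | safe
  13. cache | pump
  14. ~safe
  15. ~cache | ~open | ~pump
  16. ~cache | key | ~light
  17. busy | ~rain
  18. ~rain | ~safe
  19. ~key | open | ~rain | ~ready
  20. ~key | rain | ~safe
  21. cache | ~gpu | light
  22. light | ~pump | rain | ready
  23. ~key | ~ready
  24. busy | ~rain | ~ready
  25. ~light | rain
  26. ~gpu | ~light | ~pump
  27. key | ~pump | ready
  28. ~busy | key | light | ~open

Unsatisfiable — no assignment works.

Case cache = True:
  (~safe) forces safe = False.
  (~light | safe) forces light = False.
  (~cache | gpu | light) forces gpu = True.
  (~busy | ~gpu) forces busy = False.
  Clause (busy | light) is falsified — contradiction.
Case cache = False:
  (cache | pump) forces pump = True.
  (~pump | ~safe) forces safe = False.
  Clause (cache | ~pump | safe) is falsified — contradiction.
Both cases fail, so the formula is unsatisfiable.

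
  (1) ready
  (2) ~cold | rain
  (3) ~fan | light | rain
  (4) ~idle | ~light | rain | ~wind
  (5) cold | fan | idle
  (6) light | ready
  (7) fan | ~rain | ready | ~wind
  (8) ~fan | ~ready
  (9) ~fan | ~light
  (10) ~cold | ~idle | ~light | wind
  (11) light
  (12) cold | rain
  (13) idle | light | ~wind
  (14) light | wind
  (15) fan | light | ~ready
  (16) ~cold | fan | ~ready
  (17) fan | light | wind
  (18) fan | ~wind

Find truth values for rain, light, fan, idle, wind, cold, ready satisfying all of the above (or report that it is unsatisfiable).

rain = True, light = True, fan = False, idle = True, wind = False, cold = False, ready = True

Unit clause (ready) forces ready = True.
In (~fan | ~ready) only ~fan is left, so fan = False.
Unit clause (light) forces light = True.
In (~cold | fan | ~ready) only ~cold is left, so cold = False.
In (fan | ~wind) only ~wind is left, so wind = False.
In (cold | fan | idle) only idle is left, so idle = True.
In (cold | rain) only rain is left, so rain = True.
All clauses satisfied.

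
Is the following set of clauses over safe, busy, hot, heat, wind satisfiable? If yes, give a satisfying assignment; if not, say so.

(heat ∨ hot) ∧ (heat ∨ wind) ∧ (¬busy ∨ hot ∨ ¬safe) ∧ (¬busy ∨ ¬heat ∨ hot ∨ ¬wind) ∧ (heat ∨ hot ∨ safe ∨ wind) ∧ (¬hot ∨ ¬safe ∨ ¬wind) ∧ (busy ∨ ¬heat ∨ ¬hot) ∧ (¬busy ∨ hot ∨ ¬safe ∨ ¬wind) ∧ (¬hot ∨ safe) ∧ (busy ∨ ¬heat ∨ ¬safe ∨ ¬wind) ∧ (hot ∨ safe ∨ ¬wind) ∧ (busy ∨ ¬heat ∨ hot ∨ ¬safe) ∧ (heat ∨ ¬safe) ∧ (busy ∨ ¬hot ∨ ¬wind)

Set safe = False.
  then (¬hot ∨ safe) forces hot = False.
  then (hot ∨ safe ∨ ¬wind) forces wind = False.
  then (heat ∨ hot) forces heat = True.
Set busy = True.
All clauses satisfied.

safe = False; busy = True; hot = False; heat = True; wind = False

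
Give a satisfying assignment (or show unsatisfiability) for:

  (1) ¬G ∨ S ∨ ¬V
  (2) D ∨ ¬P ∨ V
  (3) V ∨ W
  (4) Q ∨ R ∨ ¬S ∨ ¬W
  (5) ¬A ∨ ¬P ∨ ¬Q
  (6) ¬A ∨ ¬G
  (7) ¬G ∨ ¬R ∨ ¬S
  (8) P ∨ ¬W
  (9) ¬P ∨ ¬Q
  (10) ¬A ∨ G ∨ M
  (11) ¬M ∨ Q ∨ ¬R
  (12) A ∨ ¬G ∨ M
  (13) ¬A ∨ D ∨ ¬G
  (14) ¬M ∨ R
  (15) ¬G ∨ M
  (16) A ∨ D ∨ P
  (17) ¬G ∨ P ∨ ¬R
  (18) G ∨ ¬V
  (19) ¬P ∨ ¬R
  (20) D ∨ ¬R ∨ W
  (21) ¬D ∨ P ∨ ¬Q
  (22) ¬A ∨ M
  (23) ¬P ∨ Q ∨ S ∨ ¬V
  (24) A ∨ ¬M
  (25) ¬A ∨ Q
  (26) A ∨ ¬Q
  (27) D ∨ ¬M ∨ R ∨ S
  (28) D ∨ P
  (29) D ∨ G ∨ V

S=F, M=F, P=T, D=T, W=T, V=F, R=F, G=F, A=F, Q=F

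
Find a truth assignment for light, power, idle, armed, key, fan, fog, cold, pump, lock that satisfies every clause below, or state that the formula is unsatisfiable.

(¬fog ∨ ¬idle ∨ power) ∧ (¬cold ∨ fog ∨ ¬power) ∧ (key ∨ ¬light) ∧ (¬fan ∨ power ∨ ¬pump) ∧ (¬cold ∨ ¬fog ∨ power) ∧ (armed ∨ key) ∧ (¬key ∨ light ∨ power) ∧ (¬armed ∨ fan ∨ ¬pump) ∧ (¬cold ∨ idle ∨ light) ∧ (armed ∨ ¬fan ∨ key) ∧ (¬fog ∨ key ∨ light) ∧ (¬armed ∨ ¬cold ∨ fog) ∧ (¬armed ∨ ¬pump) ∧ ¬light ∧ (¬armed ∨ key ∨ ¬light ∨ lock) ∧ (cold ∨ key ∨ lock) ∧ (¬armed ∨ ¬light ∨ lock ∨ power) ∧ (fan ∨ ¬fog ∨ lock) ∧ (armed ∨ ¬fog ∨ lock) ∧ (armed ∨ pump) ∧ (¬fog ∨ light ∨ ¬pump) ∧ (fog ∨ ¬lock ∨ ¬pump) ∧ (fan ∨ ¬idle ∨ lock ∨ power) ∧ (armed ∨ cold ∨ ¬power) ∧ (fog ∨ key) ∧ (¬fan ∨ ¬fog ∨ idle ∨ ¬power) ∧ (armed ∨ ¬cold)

light=F, power=T, idle=T, armed=T, key=T, fan=T, fog=T, cold=T, pump=F, lock=F

Unit clause (¬light) forces light = False.
Try power = False:
  (¬key ∨ light ∨ power) forces key = False.
  (armed ∨ key) forces armed = True.
  (¬fog ∨ key ∨ light) forces fog = False.
  clause (fog ∨ key) is falsified — backtrack.
So power = True.
Set idle = True.
Set armed = True.
  then (¬armed ∨ ¬pump) forces pump = False.
Try key = False:
  (¬fog ∨ key ∨ light) forces fog = False.
  clause (fog ∨ key) is falsified — backtrack.
So key = True.
Set fan = True.
Set fog = True.
Set cold = True.
Set lock = False.
All clauses satisfied.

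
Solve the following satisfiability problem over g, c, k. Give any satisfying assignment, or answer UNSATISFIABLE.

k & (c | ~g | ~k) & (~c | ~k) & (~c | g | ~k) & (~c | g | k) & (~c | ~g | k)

Unit clause (k) forces k = True.
In (~c | ~k) only ~c is left, so c = False.
In (c | ~g | ~k) only ~g is left, so g = False.
Check each clause:
  (k): k holds.
  (c | ~g | ~k): ~g holds.
  (~c | ~k): ~c holds.
  (~c | g | ~k): ~c holds.
  (~c | g | k): ~c holds.
  (~c | ~g | k): ~c holds.
All clauses satisfied.

g = False; c = False; k = True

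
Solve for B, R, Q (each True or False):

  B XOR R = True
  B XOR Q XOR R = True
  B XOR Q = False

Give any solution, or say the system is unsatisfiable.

B = False, R = True, Q = False

B XOR R = F XOR T = True ✓
B XOR Q XOR R = F XOR F XOR T = True ✓
B XOR Q = F XOR F = False ✓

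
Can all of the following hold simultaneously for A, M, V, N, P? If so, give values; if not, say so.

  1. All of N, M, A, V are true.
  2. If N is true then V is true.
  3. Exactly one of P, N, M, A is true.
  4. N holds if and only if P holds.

No satisfying assignment exists.

Case A = True:
  (1) forces N = True.
  Constraint (3) is violated (N=T, A=T) — contradiction.
Case A = False:
  Constraint (1) is violated (A=F) — contradiction.
Both cases fail — unsatisfiable.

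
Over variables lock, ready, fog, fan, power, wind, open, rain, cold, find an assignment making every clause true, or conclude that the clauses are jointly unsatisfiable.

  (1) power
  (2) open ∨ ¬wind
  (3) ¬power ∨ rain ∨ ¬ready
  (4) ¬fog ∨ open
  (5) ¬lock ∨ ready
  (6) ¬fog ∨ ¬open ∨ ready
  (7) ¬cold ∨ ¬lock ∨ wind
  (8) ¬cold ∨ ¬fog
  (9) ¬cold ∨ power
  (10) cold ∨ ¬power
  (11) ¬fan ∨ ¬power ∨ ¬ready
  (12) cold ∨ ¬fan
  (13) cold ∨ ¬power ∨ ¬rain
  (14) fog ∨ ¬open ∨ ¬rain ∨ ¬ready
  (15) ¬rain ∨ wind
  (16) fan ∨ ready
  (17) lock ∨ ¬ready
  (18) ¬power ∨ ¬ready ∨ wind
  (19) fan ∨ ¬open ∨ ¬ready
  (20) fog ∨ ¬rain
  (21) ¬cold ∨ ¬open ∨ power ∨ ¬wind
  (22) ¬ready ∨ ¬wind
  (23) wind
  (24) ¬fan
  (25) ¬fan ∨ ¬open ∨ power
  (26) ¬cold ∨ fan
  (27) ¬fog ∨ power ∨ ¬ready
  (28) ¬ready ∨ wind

Unsatisfiable — no assignment works.

Case fan = True:
  Clause (¬fan) is falsified — contradiction.
Case fan = False:
  (power) forces power = True.
  (cold ∨ ¬power) forces cold = True.
  Clause (¬cold ∨ fan) is falsified — contradiction.
Both cases fail, so the formula is unsatisfiable.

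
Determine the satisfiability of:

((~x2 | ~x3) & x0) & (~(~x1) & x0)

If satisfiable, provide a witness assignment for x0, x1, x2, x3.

x0 = True, x1 = True, x2 = True, x3 = False

  (~x2 | ~x3) & x0 = True
    ~x2 | ~x3 = True
      ~x2 = False
      ~x3 = True
  ~(~x1) & x0 = True
    ~(~x1) = True
      ~x1 = False
Both conjuncts True, so the formula holds.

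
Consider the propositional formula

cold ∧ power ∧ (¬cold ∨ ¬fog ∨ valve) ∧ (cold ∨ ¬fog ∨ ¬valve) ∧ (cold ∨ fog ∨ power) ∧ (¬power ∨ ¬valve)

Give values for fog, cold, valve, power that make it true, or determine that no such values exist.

fog=F, cold=T, valve=F, power=T

Unit clause (cold) forces cold = True.
Unit clause (power) forces power = True.
In (¬power ∨ ¬valve) only ¬valve is left, so valve = False.
In (¬cold ∨ ¬fog ∨ valve) only ¬fog is left, so fog = False.
Check each clause:
  (cold): cold holds.
  (power): power holds.
  (¬cold ∨ ¬fog ∨ valve): ¬fog holds.
  (cold ∨ ¬fog ∨ ¬valve): cold holds.
  (cold ∨ fog ∨ power): cold holds.
  (¬power ∨ ¬valve): ¬valve holds.
All clauses satisfied.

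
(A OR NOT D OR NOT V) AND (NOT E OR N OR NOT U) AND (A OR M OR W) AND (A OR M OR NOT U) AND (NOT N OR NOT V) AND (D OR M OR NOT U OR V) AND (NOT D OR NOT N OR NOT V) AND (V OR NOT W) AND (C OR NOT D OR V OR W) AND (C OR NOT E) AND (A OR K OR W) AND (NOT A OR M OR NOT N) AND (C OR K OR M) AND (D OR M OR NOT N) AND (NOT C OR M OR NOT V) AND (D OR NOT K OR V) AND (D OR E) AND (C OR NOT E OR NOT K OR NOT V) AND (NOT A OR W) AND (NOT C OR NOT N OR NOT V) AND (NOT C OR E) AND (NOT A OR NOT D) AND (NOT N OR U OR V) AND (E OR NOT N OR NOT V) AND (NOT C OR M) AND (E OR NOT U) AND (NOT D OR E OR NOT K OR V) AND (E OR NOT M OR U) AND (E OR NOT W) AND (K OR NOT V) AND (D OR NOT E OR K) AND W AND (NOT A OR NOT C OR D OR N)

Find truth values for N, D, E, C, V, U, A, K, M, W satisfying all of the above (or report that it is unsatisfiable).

N = False; D = False; E = True; C = True; V = True; U = False; A = False; K = True; M = True; W = True

Unit clause (W) forces W = True.
In (V OR NOT W) only V is left, so V = True.
In (E OR NOT W) only E is left, so E = True.
In (K OR NOT V) only K is left, so K = True.
In (NOT N OR NOT V) only NOT N is left, so N = False.
In (C OR NOT E) only C is left, so C = True.
In (NOT C OR M OR NOT V) only M is left, so M = True.
In (NOT E OR N OR NOT U) only NOT U is left, so U = False.
Try D = True:
  (A OR NOT D OR NOT V) forces A = True.
  clause (NOT A OR NOT D) is falsified — backtrack.
So D = False.
  then (NOT A OR NOT C OR D OR N) forces A = False.
All clauses satisfied.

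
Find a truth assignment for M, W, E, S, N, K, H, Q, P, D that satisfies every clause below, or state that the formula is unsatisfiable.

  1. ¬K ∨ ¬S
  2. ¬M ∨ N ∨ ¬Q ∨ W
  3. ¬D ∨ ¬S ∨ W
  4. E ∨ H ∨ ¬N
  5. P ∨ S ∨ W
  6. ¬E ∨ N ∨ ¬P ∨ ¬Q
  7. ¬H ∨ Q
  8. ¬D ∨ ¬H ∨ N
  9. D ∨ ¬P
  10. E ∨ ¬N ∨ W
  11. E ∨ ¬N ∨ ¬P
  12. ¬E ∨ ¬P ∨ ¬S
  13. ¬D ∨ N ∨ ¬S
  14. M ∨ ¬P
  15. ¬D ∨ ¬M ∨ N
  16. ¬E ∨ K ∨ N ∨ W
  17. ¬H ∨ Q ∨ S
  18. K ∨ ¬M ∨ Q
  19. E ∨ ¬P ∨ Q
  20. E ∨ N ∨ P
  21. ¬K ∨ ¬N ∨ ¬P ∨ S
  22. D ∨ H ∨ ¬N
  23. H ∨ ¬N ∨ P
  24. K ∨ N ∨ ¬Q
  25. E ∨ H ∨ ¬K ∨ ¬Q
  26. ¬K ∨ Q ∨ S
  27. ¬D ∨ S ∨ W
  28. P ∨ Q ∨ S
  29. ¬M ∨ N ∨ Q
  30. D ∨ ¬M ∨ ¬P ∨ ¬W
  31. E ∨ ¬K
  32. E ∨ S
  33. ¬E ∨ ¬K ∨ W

Set M = False.
  then (M ∨ ¬P) forces P = False.
Set W = True.
Set E = False.
  then (E ∨ N ∨ P) forces N = True.
  then (H ∨ ¬N ∨ P) forces H = True.
  then (E ∨ ¬K) forces K = False.
  then (E ∨ S) forces S = True.
  then (¬H ∨ Q) forces Q = True.
Set D = False.
All clauses satisfied.

M: False, W: True, E: False, S: True, N: True, K: False, H: True, Q: True, P: False, D: False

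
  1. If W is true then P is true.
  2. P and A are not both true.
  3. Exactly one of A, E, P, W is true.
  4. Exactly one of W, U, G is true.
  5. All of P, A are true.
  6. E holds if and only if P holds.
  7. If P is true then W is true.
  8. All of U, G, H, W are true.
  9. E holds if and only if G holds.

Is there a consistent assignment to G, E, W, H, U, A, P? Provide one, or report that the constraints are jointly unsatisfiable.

Case W = True:
  (1) with W=T forces P = True.
  Constraint (3) is violated (P=T, W=T) — contradiction.
Case W = False:
  Constraint (8) is violated (W=F) — contradiction.
Both cases fail — unsatisfiable.

Unsatisfiable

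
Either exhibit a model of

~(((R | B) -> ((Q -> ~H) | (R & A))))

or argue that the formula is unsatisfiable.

B: True, A: False, H: True, Q: True, R: False

  ~(((R | B) -> ((Q -> ~H) | (R & A)))) = True
    (R | B) -> ((Q -> ~H) | (R & A)) = False
      R | B = True
      (Q -> ~H) | (R & A) = False
        Q -> ~H = False
          ~H = False
        R & A = False
The formula evaluates to True.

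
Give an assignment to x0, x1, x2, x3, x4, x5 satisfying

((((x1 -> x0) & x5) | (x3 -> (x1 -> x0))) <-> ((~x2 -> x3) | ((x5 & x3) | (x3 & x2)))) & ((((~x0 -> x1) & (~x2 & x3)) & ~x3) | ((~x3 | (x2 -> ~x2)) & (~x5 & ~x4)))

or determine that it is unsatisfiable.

x0: True, x1: False, x2: False, x3: True, x4: False, x5: False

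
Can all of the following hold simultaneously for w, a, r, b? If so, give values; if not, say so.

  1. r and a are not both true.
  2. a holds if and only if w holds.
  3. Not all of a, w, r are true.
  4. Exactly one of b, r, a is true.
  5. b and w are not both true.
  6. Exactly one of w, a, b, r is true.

w=F; a=F; r=T; b=F

  (1) r=T, a=F — not both ✓
  (2) a=F, w=F — same ✓
  (3) {a, w, r}: 1/3 true — not all ✓
  (4) {b, r, a}: 1 true — exactly one ✓
  (5) b=F, w=F — not both ✓
  (6) {w, a, b, r}: 1 true — exactly one ✓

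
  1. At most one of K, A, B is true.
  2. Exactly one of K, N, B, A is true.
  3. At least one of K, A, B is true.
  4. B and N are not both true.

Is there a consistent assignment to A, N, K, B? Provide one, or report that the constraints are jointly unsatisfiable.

A=F, N=F, K=F, B=T

  (1) {K, A, B}: 1 true — at most one ✓
  (2) {K, N, B, A}: 1 true — exactly one ✓
  (3) {K, A, B}: 1 true — at least one ✓
  (4) B=T, N=F — not both ✓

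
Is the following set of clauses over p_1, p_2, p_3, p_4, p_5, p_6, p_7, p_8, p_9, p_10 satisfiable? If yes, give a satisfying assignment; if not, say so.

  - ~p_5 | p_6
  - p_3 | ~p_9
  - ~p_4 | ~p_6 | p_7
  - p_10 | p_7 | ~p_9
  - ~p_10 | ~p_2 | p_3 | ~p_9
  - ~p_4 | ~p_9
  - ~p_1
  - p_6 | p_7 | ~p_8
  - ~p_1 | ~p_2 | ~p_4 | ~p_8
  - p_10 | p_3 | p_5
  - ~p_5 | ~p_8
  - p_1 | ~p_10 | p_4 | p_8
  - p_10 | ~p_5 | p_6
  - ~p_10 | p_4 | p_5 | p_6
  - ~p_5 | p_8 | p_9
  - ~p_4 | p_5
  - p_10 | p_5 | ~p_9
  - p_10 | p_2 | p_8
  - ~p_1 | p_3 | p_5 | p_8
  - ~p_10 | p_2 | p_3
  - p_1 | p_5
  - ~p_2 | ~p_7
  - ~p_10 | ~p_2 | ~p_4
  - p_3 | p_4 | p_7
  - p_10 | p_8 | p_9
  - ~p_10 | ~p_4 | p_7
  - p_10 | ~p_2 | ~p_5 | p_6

Unsatisfiable

Case p_1 = True:
  Clause (~p_1) is falsified — contradiction.
Case p_1 = False:
  (p_1 | p_5) forces p_5 = True.
  (~p_5 | p_6) forces p_6 = True.
  (~p_5 | ~p_8) forces p_8 = False.
  (~p_5 | p_8 | p_9) forces p_9 = True.
  (p_3 | ~p_9) forces p_3 = True.
  (~p_4 | ~p_9) forces p_4 = False.
  (p_1 | ~p_10 | p_4 | p_8) forces p_10 = False.
  (p_10 | p_7 | ~p_9) forces p_7 = True.
  (p_10 | p_2 | p_8) forces p_2 = True.
  Clause (~p_2 | ~p_7) is falsified — contradiction.
Both cases fail, so the formula is unsatisfiable.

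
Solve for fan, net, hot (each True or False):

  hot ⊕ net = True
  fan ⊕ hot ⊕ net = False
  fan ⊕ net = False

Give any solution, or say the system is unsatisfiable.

fan = True, net = True, hot = False

hot ⊕ net = F ⊕ T = True ✓
fan ⊕ hot ⊕ net = T ⊕ F ⊕ T = False ✓
fan ⊕ net = T ⊕ T = False ✓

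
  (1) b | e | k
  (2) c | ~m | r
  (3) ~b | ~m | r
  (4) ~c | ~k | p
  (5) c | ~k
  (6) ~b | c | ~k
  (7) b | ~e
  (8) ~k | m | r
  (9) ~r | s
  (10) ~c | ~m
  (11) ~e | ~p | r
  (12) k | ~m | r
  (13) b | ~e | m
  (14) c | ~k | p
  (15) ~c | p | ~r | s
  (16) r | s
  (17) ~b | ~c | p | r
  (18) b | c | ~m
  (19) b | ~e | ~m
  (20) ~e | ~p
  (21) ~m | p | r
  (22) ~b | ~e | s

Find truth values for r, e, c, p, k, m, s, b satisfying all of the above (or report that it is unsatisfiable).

r: True, e: True, c: False, p: False, k: False, m: True, s: True, b: True

Set r = True.
  then (~r | s) forces s = True.
Set e = True.
  then (b | ~e) forces b = True.
  then (~e | ~p) forces p = False.
Set c = False.
  then (c | ~k) forces k = False.
Set m = True.
All clauses satisfied.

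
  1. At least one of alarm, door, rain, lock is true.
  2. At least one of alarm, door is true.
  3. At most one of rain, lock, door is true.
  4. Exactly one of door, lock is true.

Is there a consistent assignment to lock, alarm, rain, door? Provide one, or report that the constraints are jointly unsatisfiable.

lock: False, alarm: False, rain: False, door: True

  (1) {alarm, door, rain, lock}: 1 true — at least one ✓
  (2) {alarm, door}: 1 true — at least one ✓
  (3) {rain, lock, door}: 1 true — at most one ✓
  (4) {door, lock}: 1 true — exactly one ✓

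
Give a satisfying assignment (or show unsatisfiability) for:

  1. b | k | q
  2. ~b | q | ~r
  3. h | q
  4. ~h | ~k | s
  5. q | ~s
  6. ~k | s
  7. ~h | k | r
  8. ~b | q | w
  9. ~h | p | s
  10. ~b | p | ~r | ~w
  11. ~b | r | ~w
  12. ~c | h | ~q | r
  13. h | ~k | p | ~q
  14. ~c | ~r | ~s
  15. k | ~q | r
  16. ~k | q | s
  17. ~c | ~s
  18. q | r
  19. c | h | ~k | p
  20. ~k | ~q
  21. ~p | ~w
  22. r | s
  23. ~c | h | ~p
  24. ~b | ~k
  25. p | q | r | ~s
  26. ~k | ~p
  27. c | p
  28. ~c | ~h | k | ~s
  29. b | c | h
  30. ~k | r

b: False, r: True, s: False, k: False, q: True, h: True, p: True, c: True, w: False

Set b = False.
Set r = True.
Set s = False.
  then (~k | s) forces k = False.
  then (b | k | q) forces q = True.
Set h = True.
  then (~h | p | s) forces p = True.
  then (~p | ~w) forces w = False.
Set c = True.
All clauses satisfied.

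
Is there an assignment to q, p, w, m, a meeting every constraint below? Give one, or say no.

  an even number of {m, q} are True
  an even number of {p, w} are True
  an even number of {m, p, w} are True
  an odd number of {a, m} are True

q: False; p: True; w: True; m: False; a: True

{m, q}: 0 true → even ✓
{p, w}: 2 true → even ✓
{m, p, w}: 2 true → even ✓
{a, m}: 1 true → odd ✓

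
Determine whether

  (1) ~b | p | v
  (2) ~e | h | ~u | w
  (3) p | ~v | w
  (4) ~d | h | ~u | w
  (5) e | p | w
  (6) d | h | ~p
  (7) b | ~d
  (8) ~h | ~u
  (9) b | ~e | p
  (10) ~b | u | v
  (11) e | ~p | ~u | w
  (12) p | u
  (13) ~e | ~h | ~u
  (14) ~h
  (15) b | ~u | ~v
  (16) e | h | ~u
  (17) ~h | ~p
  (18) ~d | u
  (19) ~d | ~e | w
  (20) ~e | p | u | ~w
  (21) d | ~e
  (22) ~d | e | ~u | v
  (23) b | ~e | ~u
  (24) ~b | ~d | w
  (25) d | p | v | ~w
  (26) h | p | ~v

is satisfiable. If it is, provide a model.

Unit clause (~h) forces h = False.
Set w = True.
Set e = True.
  then (d | ~e) forces d = True.
  then (b | ~d) forces b = True.
  then (~d | u) forces u = True.
Set v = True.
  then (h | p | ~v) forces p = True.
All clauses satisfied.

w = True, e = True, h = False, d = True, b = True, v = True, p = True, u = True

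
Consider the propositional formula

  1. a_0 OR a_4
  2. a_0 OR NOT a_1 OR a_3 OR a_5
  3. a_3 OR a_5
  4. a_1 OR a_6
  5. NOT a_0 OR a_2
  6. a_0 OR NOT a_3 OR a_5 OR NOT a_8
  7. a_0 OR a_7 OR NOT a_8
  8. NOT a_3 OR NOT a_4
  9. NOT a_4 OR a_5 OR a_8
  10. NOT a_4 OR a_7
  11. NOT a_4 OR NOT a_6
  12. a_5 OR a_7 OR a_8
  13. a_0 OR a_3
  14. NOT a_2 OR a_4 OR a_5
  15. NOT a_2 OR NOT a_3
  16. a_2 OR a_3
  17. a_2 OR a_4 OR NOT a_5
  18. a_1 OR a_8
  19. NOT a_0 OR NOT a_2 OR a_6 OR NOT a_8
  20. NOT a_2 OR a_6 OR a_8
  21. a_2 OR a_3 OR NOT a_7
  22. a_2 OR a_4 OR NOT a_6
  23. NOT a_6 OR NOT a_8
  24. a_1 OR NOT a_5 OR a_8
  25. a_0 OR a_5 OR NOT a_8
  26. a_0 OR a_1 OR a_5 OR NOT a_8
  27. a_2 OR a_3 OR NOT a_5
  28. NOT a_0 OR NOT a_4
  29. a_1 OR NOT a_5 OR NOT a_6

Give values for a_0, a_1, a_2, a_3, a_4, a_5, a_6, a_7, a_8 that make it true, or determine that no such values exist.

Try a_0 = False:
  (a_0 OR a_4) forces a_4 = True.
  (NOT a_3 OR NOT a_4) forces a_3 = False.
  clause (a_0 OR a_3) is falsified — backtrack.
So a_0 = True.
  then (NOT a_0 OR a_2) forces a_2 = True.
  then (NOT a_2 OR NOT a_3) forces a_3 = False.
  then (NOT a_0 OR NOT a_4) forces a_4 = False.
  then (a_3 OR a_5) forces a_5 = True.
Try a_1 = False:
  (a_1 OR a_6) forces a_6 = True.
  clause (a_1 OR NOT a_5 OR NOT a_6) is falsified — backtrack.
So a_1 = True.
Try a_6 = False:
  (NOT a_0 OR NOT a_2 OR a_6 OR NOT a_8) forces a_8 = False.
  clause (NOT a_2 OR a_6 OR a_8) is falsified — backtrack.
So a_6 = True.
  then (NOT a_6 OR NOT a_8) forces a_8 = False.
Set a_7 = False.
All clauses satisfied.

a_0 = True, a_1 = True, a_2 = True, a_3 = False, a_4 = False, a_5 = True, a_6 = True, a_7 = False, a_8 = False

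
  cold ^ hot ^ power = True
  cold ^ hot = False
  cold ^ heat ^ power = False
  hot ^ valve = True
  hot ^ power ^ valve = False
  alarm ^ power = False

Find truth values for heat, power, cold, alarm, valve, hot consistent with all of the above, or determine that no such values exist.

heat = False, power = True, cold = True, alarm = True, valve = False, hot = True

cold ^ hot ^ power = T ^ T ^ T = True ✓
cold ^ hot = T ^ T = False ✓
cold ^ heat ^ power = T ^ F ^ T = False ✓
hot ^ valve = T ^ F = True ✓
hot ^ power ^ valve = T ^ T ^ F = False ✓
alarm ^ power = T ^ T = False ✓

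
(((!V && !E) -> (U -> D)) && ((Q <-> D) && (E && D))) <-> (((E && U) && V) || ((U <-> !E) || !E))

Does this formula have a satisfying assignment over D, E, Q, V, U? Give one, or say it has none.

D: False, E: True, Q: False, V: False, U: True

  (((!V && !E) -> (U -> D)) && ((Q <-> D) && (E && D))) <-> (((E && U) && V) || ((U <-> !E) || !E)) = True
    ((!V && !E) -> (U -> D)) && ((Q <-> D) && (E && D)) = False
      (!V && !E) -> (U -> D) = True
        !V && !E = False
          !V = True
          !E = False
        U -> D = False
      (Q <-> D) && (E && D) = False
        Q <-> D = True
        E && D = False
    ((E && U) && V) || ((U <-> !E) || !E) = False
      (E && U) && V = False
        E && U = True
      (U <-> !E) || !E = False
        U <-> !E = False
          !E = False
        !E = False
The formula evaluates to True.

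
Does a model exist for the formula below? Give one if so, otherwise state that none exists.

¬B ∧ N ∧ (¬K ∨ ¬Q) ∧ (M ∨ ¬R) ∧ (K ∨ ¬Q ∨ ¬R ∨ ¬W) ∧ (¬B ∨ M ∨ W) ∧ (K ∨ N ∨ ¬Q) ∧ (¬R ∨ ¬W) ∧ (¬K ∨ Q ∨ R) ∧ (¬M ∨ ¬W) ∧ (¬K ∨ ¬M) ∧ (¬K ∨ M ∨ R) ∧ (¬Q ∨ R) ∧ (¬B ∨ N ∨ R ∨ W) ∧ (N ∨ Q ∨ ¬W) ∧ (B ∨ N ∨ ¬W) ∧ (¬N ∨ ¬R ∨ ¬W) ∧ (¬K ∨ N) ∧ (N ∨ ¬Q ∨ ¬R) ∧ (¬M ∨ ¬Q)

Unit clause (¬B) forces B = False.
Unit clause (N) forces N = True.
Try Q = True:
  (¬K ∨ ¬Q) forces K = False.
  (¬Q ∨ R) forces R = True.
  (M ∨ ¬R) forces M = True.
  clause (¬M ∨ ¬Q) is falsified — backtrack.
So Q = False.
Set R = True.
  then (M ∨ ¬R) forces M = True.
  then (¬R ∨ ¬W) forces W = False.
  then (¬K ∨ ¬M) forces K = False.
All clauses satisfied.

Q = False, R = True, K = False, N = True, B = False, W = False, M = True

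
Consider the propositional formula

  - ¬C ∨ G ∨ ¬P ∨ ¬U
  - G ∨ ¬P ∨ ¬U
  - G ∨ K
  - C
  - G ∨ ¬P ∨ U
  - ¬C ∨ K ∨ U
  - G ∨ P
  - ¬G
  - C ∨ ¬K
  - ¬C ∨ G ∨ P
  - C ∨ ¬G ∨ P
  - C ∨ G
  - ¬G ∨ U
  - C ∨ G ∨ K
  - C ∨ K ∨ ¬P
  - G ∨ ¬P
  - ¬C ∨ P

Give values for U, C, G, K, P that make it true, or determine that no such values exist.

No satisfying assignment exists.

Case C = True:
  (¬G) forces G = False.
  (G ∨ K) forces K = True.
  (G ∨ P) forces P = True.
  Clause (G ∨ ¬P) is falsified — contradiction.
Case C = False:
  Clause (C) is falsified — contradiction.
Both cases fail, so the formula is unsatisfiable.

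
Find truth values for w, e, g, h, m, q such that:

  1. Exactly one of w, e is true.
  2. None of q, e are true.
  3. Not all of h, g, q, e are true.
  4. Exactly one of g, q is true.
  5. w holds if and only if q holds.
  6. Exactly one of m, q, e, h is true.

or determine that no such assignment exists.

Case e = True:
  Constraint (2) is violated (e=T) — contradiction.
Case e = False:
  (1) with e=F forces w = True.
  (2) forces q = False.
  Constraint (5) is violated (w=T, q=F) — contradiction.
Both cases fail — unsatisfiable.

Unsatisfiable — no assignment works.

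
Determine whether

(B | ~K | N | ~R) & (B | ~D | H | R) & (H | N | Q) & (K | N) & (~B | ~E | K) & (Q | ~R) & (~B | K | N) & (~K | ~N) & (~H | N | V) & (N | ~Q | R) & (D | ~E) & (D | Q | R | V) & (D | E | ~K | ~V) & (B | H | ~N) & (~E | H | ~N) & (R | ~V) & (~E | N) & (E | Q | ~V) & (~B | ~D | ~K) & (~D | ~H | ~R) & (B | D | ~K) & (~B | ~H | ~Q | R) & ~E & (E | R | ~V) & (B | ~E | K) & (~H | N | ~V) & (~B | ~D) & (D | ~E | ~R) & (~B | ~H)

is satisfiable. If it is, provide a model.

Q: True, D: False, H: False, B: True, R: True, K: False, N: True, V: True, E: False

Unit clause (~E) forces E = False.
Set Q = True.
Set D = False.
Set H = False.
Set B = True.
Set R = True.
Set K = False.
  then (K | N) forces N = True.
Set V = True.
All clauses satisfied.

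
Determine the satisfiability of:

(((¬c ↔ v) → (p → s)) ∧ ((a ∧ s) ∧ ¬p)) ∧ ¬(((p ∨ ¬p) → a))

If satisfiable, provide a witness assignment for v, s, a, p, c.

Case a = True: the conjunct ¬(((p ∨ ¬p) → a)) becomes ¬(((p ∨ ¬p) → True)) = False.
Case a = False: the conjunct a is False.
Both cases fail — unsatisfiable.

No satisfying assignment exists.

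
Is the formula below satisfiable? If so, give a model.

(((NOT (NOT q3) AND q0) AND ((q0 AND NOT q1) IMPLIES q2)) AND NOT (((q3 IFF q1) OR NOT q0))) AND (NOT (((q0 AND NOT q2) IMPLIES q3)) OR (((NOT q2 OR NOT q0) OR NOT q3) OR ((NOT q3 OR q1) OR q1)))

Unsatisfiable — no assignment works.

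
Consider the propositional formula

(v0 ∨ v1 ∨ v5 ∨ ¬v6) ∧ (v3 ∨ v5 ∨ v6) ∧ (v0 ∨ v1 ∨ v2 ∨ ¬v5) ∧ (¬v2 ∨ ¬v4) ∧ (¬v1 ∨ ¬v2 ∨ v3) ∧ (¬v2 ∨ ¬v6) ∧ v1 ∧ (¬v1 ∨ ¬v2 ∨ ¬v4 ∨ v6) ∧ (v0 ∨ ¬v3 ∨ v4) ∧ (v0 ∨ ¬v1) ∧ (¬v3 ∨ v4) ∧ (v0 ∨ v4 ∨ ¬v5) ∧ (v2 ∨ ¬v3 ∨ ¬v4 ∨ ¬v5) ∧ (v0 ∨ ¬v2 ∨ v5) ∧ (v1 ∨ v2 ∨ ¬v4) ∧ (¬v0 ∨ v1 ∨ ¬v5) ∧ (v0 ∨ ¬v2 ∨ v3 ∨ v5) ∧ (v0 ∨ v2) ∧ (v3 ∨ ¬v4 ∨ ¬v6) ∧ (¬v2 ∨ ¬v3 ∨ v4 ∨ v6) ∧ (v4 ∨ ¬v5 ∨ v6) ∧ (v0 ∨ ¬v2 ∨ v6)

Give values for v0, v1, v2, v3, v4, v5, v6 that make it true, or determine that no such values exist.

v0 = True, v1 = True, v2 = False, v3 = True, v4 = True, v5 = False, v6 = False

Unit clause (v1) forces v1 = True.
In (v0 ∨ ¬v1) only v0 is left, so v0 = True.
Set v2 = False.
Set v3 = True.
  then (¬v3 ∨ v4) forces v4 = True.
  then (v2 ∨ ¬v3 ∨ ¬v4 ∨ ¬v5) forces v5 = False.
Set v6 = False.
All clauses satisfied.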